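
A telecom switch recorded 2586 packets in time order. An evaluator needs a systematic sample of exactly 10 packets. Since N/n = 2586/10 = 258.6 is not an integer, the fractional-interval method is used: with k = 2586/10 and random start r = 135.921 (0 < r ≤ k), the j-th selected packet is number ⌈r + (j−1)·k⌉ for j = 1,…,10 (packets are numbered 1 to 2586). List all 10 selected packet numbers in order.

j=1: r + 0k = 135.921 → ⌈·⌉ = 136
j=2: r + 1k = 394.521 → ⌈·⌉ = 395
j=3: r + 2k = 653.121 → ⌈·⌉ = 654
j=4: r + 3k = 911.721 → ⌈·⌉ = 912
j=5: r + 4k = 1170.321 → ⌈·⌉ = 1171
j=6: r + 5k = 1428.921 → ⌈·⌉ = 1429
j=7: r + 6k = 1687.521 → ⌈·⌉ = 1688
j=8: r + 7k = 1946.121 → ⌈·⌉ = 1947
j=9: r + 8k = 2204.721 → ⌈·⌉ = 2205
j=10: r + 9k = 2463.321 → ⌈·⌉ = 2464

136, 395, 654, 912, 1171, 1429, 1688, 1947, 2205, 2464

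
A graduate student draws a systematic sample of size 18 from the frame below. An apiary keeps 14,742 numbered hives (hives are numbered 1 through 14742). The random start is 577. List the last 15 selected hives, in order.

k = N/n = 14742/18 = 819
4th selection = 577 + 3×819 = 3034
5th: 3034 + 819 = 3853
6th: 3853 + 819 = 4672
7th: 4672 + 819 = 5491
8th: 5491 + 819 = 6310
9th: 6310 + 819 = 7129
10th: 7129 + 819 = 7948
11th: 7948 + 819 = 8767
12th: 8767 + 819 = 9586
13th: 9586 + 819 = 10405
14th: 10405 + 819 = 11224
15th: 11224 + 819 = 12043
16th: 12043 + 819 = 12862
17th: 12862 + 819 = 13681
18th: 13681 + 819 = 14500

3034, 3853, 4672, 5491, 6310, 7129, 7948, 8767, 9586, 10405, 11224, 12043, 12862, 13681, 14500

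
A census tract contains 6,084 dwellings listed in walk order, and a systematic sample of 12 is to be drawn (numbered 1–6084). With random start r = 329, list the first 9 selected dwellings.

k = N/n = 6084/12 = 507
dwelling 1: 329
dwelling 2: 329 + 507 = 836
dwelling 3: 836 + 507 = 1343
dwelling 4: 1343 + 507 = 1850
dwelling 5: 1850 + 507 = 2357
dwelling 6: 2357 + 507 = 2864
dwelling 7: 2864 + 507 = 3371
dwelling 8: 3371 + 507 = 3878
dwelling 9: 3878 + 507 = 4385

329, 836, 1343, 1850, 2357, 2864, 3371, 3878, 4385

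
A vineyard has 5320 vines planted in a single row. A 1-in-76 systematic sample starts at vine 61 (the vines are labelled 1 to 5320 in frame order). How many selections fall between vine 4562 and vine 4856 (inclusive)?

4

k = 76
First selection ≥ 4562: 61 + ⌈(4562−61)/76⌉·76 = 61 + 60×76 = 4621
Last selection ≤ 4856: 61 + ⌊(4856−61)/76⌋·76 = 61 + 63×76 = 4849
Count = 63 − 60 + 1 = 4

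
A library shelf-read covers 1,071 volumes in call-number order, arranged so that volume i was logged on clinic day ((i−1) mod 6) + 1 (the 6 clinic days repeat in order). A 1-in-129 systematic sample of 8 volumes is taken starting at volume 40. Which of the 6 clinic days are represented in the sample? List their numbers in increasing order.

1, 4

Consecutive selections differ by k = 129, so their clinic day numbers differ by 129 mod 6 = 3.
gcd(129, 6) = 3, so the sample visits 6/3 = 2 distinct residues mod 6.
Start 40 is clinic day 4; the clinic days hit are 1, 4.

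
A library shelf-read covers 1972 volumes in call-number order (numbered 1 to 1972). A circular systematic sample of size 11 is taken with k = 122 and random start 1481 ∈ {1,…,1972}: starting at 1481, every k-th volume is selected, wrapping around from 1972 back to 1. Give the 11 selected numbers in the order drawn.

Selection 1: 1481
Selection 2: 1481 + 122 = 1603
Selection 3: 1603 + 122 = 1725
Selection 4: 1725 + 122 = 1847
Selection 5: 1847 + 122 = 1969
Selection 6: 1969 + 122 = 2091 → 2091 − 1972 = 119
Selection 7: 119 + 122 = 241
Selection 8: 241 + 122 = 363
Selection 9: 363 + 122 = 485
Selection 10: 485 + 122 = 607
Selection 11: 607 + 122 = 729

1481, 1603, 1725, 1847, 1969, 119, 241, 363, 485, 607, 729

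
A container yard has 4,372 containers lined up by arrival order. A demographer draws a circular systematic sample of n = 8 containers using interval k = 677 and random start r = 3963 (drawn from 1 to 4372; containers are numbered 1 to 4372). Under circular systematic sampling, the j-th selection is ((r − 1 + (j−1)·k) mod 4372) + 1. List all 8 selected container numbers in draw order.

3963, 268, 945, 1622, 2299, 2976, 3653, 4330

Selection 1: 3963
Selection 2: 3963 + 677 = 4640 → 4640 − 4372 = 268
Selection 3: 268 + 677 = 945
Selection 4: 945 + 677 = 1622
Selection 5: 1622 + 677 = 2299
Selection 6: 2299 + 677 = 2976
Selection 7: 2976 + 677 = 3653
Selection 8: 3653 + 677 = 4330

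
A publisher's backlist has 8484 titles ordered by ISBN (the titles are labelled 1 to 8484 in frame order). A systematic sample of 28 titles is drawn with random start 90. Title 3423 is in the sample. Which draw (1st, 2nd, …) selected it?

12

k = 8484/28 = 303
position = (3423 − 90)/303 + 1 = 3333/303 + 1 = 11 + 1 = 12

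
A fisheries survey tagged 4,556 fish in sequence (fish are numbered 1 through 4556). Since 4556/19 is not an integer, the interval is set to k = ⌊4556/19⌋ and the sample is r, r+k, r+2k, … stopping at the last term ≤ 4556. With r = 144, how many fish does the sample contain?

19

k = ⌊4556/19⌋ = 239
Achieved size = ⌊(4556 − 144)/239⌋ + 1 = ⌊4412/239⌋ + 1 = 18 + 1 = 19
(last selection: 144 + 18×239 = 4446 ≤ 4556; next would be 4685 > 4556)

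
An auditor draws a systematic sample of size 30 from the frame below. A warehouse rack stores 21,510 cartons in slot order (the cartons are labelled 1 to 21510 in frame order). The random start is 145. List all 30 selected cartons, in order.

k = N/n = 21510/30 = 717
carton 1: 145
carton 2: 145 + 717 = 862
carton 3: 862 + 717 = 1579
carton 4: 1579 + 717 = 2296
carton 5: 2296 + 717 = 3013
carton 6: 3013 + 717 = 3730
carton 7: 3730 + 717 = 4447
carton 8: 4447 + 717 = 5164
carton 9: 5164 + 717 = 5881
carton 10: 5881 + 717 = 6598
carton 11: 6598 + 717 = 7315
carton 12: 7315 + 717 = 8032
carton 13: 8032 + 717 = 8749
carton 14: 8749 + 717 = 9466
carton 15: 9466 + 717 = 10183
carton 16: 10183 + 717 = 10900
carton 17: 10900 + 717 = 11617
carton 18: 11617 + 717 = 12334
carton 19: 12334 + 717 = 13051
carton 20: 13051 + 717 = 13768
carton 21: 13768 + 717 = 14485
carton 22: 14485 + 717 = 15202
carton 23: 15202 + 717 = 15919
carton 24: 15919 + 717 = 16636
carton 25: 16636 + 717 = 17353
carton 26: 17353 + 717 = 18070
carton 27: 18070 + 717 = 18787
carton 28: 18787 + 717 = 19504
carton 29: 19504 + 717 = 20221
carton 30: 20221 + 717 = 20938

145, 862, 1579, 2296, 3013, 3730, 4447, 5164, 5881, 6598, 7315, 8032, 8749, 9466, 10183, 10900, 11617, 12334, 13051, 13768, 14485, 15202, 15919, 16636, 17353, 18070, 18787, 19504, 20221, 20938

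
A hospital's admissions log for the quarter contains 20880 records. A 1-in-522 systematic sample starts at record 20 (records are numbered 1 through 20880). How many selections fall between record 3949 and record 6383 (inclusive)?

k = 522
First selection ≥ 3949: 20 + ⌈(3949−20)/522⌉·522 = 20 + 8×522 = 4196
Last selection ≤ 6383: 20 + ⌊(6383−20)/522⌋·522 = 20 + 12×522 = 6284
Count = 12 − 8 + 1 = 5

5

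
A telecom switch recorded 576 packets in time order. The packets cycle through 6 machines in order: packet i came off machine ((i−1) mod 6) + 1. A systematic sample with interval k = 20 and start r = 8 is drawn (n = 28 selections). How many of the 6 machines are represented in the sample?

Consecutive selections differ by k = 20, so their machine numbers differ by 20 mod 6 = 2.
gcd(20, 6) = 2, so the sample visits 6/2 = 3 distinct residues mod 6.
Start 8 is machine 2; the machines hit are 2, 4, 6.

3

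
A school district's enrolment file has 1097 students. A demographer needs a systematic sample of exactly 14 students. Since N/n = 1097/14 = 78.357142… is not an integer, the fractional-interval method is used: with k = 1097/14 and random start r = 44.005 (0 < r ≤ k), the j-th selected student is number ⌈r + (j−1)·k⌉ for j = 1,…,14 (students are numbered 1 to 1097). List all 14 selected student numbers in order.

j=1: r + 0k = 44.005 → ⌈·⌉ = 45
j=2: r + 1k = 122.362142… → ⌈·⌉ = 123
j=3: r + 2k = 200.719285… → ⌈·⌉ = 201
j=4: r + 3k = 279.076428… → ⌈·⌉ = 280
j=5: r + 4k = 357.433571… → ⌈·⌉ = 358
j=6: r + 5k = 435.790714… → ⌈·⌉ = 436
j=7: r + 6k = 514.147857… → ⌈·⌉ = 515
j=8: r + 7k = 592.505 → ⌈·⌉ = 593
j=9: r + 8k = 670.862142… → ⌈·⌉ = 671
j=10: r + 9k = 749.219285… → ⌈·⌉ = 750
j=11: r + 10k = 827.576428… → ⌈·⌉ = 828
j=12: r + 11k = 905.933571… → ⌈·⌉ = 906
j=13: r + 12k = 984.290714… → ⌈·⌉ = 985
j=14: r + 13k = 1062.647857… → ⌈·⌉ = 1063

45, 123, 201, 280, 358, 436, 515, 593, 671, 750, 828, 906, 985, 1063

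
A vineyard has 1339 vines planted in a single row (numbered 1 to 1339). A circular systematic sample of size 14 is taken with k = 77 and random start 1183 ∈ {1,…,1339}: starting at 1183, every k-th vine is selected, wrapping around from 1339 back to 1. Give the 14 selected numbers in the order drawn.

Selection 1: 1183
Selection 2: 1183 + 77 = 1260
Selection 3: 1260 + 77 = 1337
Selection 4: 1337 + 77 = 1414 → 1414 − 1339 = 75
Selection 5: 75 + 77 = 152
Selection 6: 152 + 77 = 229
Selection 7: 229 + 77 = 306
Selection 8: 306 + 77 = 383
Selection 9: 383 + 77 = 460
Selection 10: 460 + 77 = 537
Selection 11: 537 + 77 = 614
Selection 12: 614 + 77 = 691
Selection 13: 691 + 77 = 768
Selection 14: 768 + 77 = 845

1183, 1260, 1337, 75, 152, 229, 306, 383, 460, 537, 614, 691, 768, 845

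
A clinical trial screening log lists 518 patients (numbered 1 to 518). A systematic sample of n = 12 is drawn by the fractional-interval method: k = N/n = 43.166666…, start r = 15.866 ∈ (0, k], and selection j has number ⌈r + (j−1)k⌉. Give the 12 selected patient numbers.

16, 60, 103, 146, 189, 232, 275, 319, 362, 405, 448, 491

j=1: r + 0k = 15.866 → ⌈·⌉ = 16
j=2: r + 1k = 59.032666… → ⌈·⌉ = 60
j=3: r + 2k = 102.199333… → ⌈·⌉ = 103
j=4: r + 3k = 145.366 → ⌈·⌉ = 146
j=5: r + 4k = 188.532666… → ⌈·⌉ = 189
j=6: r + 5k = 231.699333… → ⌈·⌉ = 232
j=7: r + 6k = 274.866 → ⌈·⌉ = 275
j=8: r + 7k = 318.032666… → ⌈·⌉ = 319
j=9: r + 8k = 361.199333… → ⌈·⌉ = 362
j=10: r + 9k = 404.366 → ⌈·⌉ = 405
j=11: r + 10k = 447.532666… → ⌈·⌉ = 448
j=12: r + 11k = 490.699333… → ⌈·⌉ = 491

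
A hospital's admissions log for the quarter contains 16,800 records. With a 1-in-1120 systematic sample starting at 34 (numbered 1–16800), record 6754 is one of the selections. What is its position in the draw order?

k = 1120
position = (6754 − 34)/1120 + 1 = 6720/1120 + 1 = 6 + 1 = 7

7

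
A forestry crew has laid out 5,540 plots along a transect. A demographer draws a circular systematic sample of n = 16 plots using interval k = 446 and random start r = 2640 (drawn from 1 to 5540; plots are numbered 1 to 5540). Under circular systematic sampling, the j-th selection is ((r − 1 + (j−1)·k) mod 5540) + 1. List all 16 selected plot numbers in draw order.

Selection 1: 2640
Selection 2: 2640 + 446 = 3086
Selection 3: 3086 + 446 = 3532
Selection 4: 3532 + 446 = 3978
Selection 5: 3978 + 446 = 4424
Selection 6: 4424 + 446 = 4870
Selection 7: 4870 + 446 = 5316
Selection 8: 5316 + 446 = 5762 → 5762 − 5540 = 222
Selection 9: 222 + 446 = 668
Selection 10: 668 + 446 = 1114
Selection 11: 1114 + 446 = 1560
Selection 12: 1560 + 446 = 2006
Selection 13: 2006 + 446 = 2452
Selection 14: 2452 + 446 = 2898
Selection 15: 2898 + 446 = 3344
Selection 16: 3344 + 446 = 3790

2640, 3086, 3532, 3978, 4424, 4870, 5316, 222, 668, 1114, 1560, 2006, 2452, 2898, 3344, 3790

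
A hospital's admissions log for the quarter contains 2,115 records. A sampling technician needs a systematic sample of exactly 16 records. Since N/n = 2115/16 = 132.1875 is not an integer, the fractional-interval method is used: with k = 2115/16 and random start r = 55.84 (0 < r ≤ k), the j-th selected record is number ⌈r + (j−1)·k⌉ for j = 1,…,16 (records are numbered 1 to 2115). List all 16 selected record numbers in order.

j=1: r + 0k = 55.84 → ⌈·⌉ = 56
j=2: r + 1k = 188.0275 → ⌈·⌉ = 189
j=3: r + 2k = 320.215 → ⌈·⌉ = 321
j=4: r + 3k = 452.4025 → ⌈·⌉ = 453
j=5: r + 4k = 584.59 → ⌈·⌉ = 585
j=6: r + 5k = 716.7775 → ⌈·⌉ = 717
j=7: r + 6k = 848.965 → ⌈·⌉ = 849
j=8: r + 7k = 981.1525 → ⌈·⌉ = 982
j=9: r + 8k = 1113.34 → ⌈·⌉ = 1114
j=10: r + 9k = 1245.5275 → ⌈·⌉ = 1246
j=11: r + 10k = 1377.715 → ⌈·⌉ = 1378
j=12: r + 11k = 1509.9025 → ⌈·⌉ = 1510
j=13: r + 12k = 1642.09 → ⌈·⌉ = 1643
j=14: r + 13k = 1774.2775 → ⌈·⌉ = 1775
j=15: r + 14k = 1906.465 → ⌈·⌉ = 1907
j=16: r + 15k = 2038.6525 → ⌈·⌉ = 2039

56, 189, 321, 453, 585, 717, 849, 982, 1114, 1246, 1378, 1510, 1643, 1775, 1907, 2039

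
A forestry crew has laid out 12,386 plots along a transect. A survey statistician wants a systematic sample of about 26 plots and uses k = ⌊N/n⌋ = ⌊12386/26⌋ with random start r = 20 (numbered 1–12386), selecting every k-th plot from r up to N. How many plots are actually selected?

k = ⌊12386/26⌋ = 476
Achieved size = ⌊(12386 − 20)/476⌋ + 1 = ⌊12366/476⌋ + 1 = 25 + 1 = 26
(last selection: 20 + 25×476 = 11920 ≤ 12386; next would be 12396 > 12386)

26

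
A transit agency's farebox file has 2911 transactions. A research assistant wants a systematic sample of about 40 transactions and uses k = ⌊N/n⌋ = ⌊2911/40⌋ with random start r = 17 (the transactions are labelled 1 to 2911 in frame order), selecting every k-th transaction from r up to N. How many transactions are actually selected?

41

k = ⌊2911/40⌋ = 72
Achieved size = ⌊(2911 − 17)/72⌋ + 1 = ⌊2894/72⌋ + 1 = 40 + 1 = 41
(last selection: 17 + 40×72 = 2897 ≤ 2911; next would be 2969 > 2911)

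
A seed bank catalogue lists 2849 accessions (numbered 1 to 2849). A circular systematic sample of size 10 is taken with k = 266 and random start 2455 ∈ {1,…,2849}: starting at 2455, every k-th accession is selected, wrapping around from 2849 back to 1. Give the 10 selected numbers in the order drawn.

2455, 2721, 138, 404, 670, 936, 1202, 1468, 1734, 2000

Selection 1: 2455
Selection 2: 2455 + 266 = 2721
Selection 3: 2721 + 266 = 2987 → 2987 − 2849 = 138
Selection 4: 138 + 266 = 404
Selection 5: 404 + 266 = 670
Selection 6: 670 + 266 = 936
Selection 7: 936 + 266 = 1202
Selection 8: 1202 + 266 = 1468
Selection 9: 1468 + 266 = 1734
Selection 10: 1734 + 266 = 2000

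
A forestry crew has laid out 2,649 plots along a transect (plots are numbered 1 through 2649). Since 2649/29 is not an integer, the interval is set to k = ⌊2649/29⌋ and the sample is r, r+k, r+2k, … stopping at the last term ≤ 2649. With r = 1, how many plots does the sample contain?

k = ⌊2649/29⌋ = 91
Achieved size = ⌊(2649 − 1)/91⌋ + 1 = ⌊2648/91⌋ + 1 = 29 + 1 = 30
(last selection: 1 + 29×91 = 2640 ≤ 2649; next would be 2731 > 2649)

30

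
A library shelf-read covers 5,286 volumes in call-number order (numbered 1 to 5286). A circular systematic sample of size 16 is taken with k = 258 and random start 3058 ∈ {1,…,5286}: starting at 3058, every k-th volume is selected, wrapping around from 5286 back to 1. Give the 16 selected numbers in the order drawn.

Selection 1: 3058
Selection 2: 3058 + 258 = 3316
Selection 3: 3316 + 258 = 3574
Selection 4: 3574 + 258 = 3832
Selection 5: 3832 + 258 = 4090
Selection 6: 4090 + 258 = 4348
Selection 7: 4348 + 258 = 4606
Selection 8: 4606 + 258 = 4864
Selection 9: 4864 + 258 = 5122
Selection 10: 5122 + 258 = 5380 → 5380 − 5286 = 94
Selection 11: 94 + 258 = 352
Selection 12: 352 + 258 = 610
Selection 13: 610 + 258 = 868
Selection 14: 868 + 258 = 1126
Selection 15: 1126 + 258 = 1384
Selection 16: 1384 + 258 = 1642

3058, 3316, 3574, 3832, 4090, 4348, 4606, 4864, 5122, 94, 352, 610, 868, 1126, 1384, 1642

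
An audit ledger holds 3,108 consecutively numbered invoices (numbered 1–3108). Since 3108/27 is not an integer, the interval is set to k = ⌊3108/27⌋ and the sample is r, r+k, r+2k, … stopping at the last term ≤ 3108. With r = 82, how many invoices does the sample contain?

27

k = ⌊3108/27⌋ = 115
Achieved size = ⌊(3108 − 82)/115⌋ + 1 = ⌊3026/115⌋ + 1 = 26 + 1 = 27
(last selection: 82 + 26×115 = 3072 ≤ 3108; next would be 3187 > 3108)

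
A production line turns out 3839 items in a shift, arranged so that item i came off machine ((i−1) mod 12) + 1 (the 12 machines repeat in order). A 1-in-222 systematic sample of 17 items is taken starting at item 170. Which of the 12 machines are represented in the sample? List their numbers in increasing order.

Consecutive selections differ by k = 222, so their machine numbers differ by 222 mod 12 = 6.
gcd(222, 12) = 6, so the sample visits 12/6 = 2 distinct residues mod 12.
Start 170 is machine 2; the machines hit are 2, 8.

2, 8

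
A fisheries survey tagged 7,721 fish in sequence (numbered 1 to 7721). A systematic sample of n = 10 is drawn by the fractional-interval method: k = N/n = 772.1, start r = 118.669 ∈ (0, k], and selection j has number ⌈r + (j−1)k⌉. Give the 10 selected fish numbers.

j=1: r + 0k = 118.669 → ⌈·⌉ = 119
j=2: r + 1k = 890.769 → ⌈·⌉ = 891
j=3: r + 2k = 1662.869 → ⌈·⌉ = 1663
j=4: r + 3k = 2434.969 → ⌈·⌉ = 2435
j=5: r + 4k = 3207.069 → ⌈·⌉ = 3208
j=6: r + 5k = 3979.169 → ⌈·⌉ = 3980
j=7: r + 6k = 4751.269 → ⌈·⌉ = 4752
j=8: r + 7k = 5523.369 → ⌈·⌉ = 5524
j=9: r + 8k = 6295.469 → ⌈·⌉ = 6296
j=10: r + 9k = 7067.569 → ⌈·⌉ = 7068

119, 891, 1663, 2435, 3208, 3980, 4752, 5524, 6296, 7068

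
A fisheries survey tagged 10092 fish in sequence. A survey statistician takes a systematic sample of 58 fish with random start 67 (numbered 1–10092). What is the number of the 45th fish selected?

7723

k = 10092/58 = 174
45th selection = r + (45−1)·k = 67 + 44×174 = 67 + 7656 = 7723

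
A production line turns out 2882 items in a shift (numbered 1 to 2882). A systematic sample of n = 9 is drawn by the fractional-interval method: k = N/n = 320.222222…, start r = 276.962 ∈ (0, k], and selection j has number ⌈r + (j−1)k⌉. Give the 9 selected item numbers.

277, 598, 918, 1238, 1558, 1879, 2199, 2519, 2839

j=1: r + 0k = 276.962 → ⌈·⌉ = 277
j=2: r + 1k = 597.184222… → ⌈·⌉ = 598
j=3: r + 2k = 917.406444… → ⌈·⌉ = 918
j=4: r + 3k = 1237.628666… → ⌈·⌉ = 1238
j=5: r + 4k = 1557.850888… → ⌈·⌉ = 1558
j=6: r + 5k = 1878.073111… → ⌈·⌉ = 1879
j=7: r + 6k = 2198.295333… → ⌈·⌉ = 2199
j=8: r + 7k = 2518.517555… → ⌈·⌉ = 2519
j=9: r + 8k = 2838.739777… → ⌈·⌉ = 2839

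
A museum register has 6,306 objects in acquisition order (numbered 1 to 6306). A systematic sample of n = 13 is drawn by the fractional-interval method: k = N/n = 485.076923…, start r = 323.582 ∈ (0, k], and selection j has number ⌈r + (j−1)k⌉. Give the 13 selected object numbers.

324, 809, 1294, 1779, 2264, 2749, 3235, 3720, 4205, 4690, 5175, 5660, 6145

j=1: r + 0k = 323.582 → ⌈·⌉ = 324
j=2: r + 1k = 808.658923… → ⌈·⌉ = 809
j=3: r + 2k = 1293.735846… → ⌈·⌉ = 1294
j=4: r + 3k = 1778.812769… → ⌈·⌉ = 1779
j=5: r + 4k = 2263.889692… → ⌈·⌉ = 2264
j=6: r + 5k = 2748.966615… → ⌈·⌉ = 2749
j=7: r + 6k = 3234.043538… → ⌈·⌉ = 3235
j=8: r + 7k = 3719.120461… → ⌈·⌉ = 3720
j=9: r + 8k = 4204.197384… → ⌈·⌉ = 4205
j=10: r + 9k = 4689.274307… → ⌈·⌉ = 4690
j=11: r + 10k = 5174.351230… → ⌈·⌉ = 5175
j=12: r + 11k = 5659.428153… → ⌈·⌉ = 5660
j=13: r + 12k = 6144.505076… → ⌈·⌉ = 6145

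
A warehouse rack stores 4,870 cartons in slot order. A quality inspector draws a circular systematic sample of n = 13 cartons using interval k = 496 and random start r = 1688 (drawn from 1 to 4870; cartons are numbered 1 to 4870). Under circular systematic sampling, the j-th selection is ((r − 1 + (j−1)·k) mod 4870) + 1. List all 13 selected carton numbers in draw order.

1688, 2184, 2680, 3176, 3672, 4168, 4664, 290, 786, 1282, 1778, 2274, 2770

Selection 1: 1688
Selection 2: 1688 + 496 = 2184
Selection 3: 2184 + 496 = 2680
Selection 4: 2680 + 496 = 3176
Selection 5: 3176 + 496 = 3672
Selection 6: 3672 + 496 = 4168
Selection 7: 4168 + 496 = 4664
Selection 8: 4664 + 496 = 5160 → 5160 − 4870 = 290
Selection 9: 290 + 496 = 786
Selection 10: 786 + 496 = 1282
Selection 11: 1282 + 496 = 1778
Selection 12: 1778 + 496 = 2274
Selection 13: 2274 + 496 = 2770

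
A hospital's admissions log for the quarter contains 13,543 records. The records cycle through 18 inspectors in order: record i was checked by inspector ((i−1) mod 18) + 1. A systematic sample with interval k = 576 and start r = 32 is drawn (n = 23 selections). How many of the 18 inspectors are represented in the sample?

Consecutive selections differ by k = 576, so their inspector numbers differ by 576 mod 18 = 0.
gcd(576, 18) = 18, so the sample visits 18/18 = 1 distinct residues mod 18.
Start 32 is inspector 14; the inspectors hit are 14.

1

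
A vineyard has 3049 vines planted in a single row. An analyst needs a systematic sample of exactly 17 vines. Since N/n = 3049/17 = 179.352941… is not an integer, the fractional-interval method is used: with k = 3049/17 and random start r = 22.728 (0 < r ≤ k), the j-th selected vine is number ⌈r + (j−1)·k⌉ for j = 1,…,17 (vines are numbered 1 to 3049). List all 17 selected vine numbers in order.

23, 203, 382, 561, 741, 920, 1099, 1279, 1458, 1637, 1817, 1996, 2175, 2355, 2534, 2714, 2893

j=1: r + 0k = 22.728 → ⌈·⌉ = 23
j=2: r + 1k = 202.080941… → ⌈·⌉ = 203
j=3: r + 2k = 381.433882… → ⌈·⌉ = 382
j=4: r + 3k = 560.786823… → ⌈·⌉ = 561
j=5: r + 4k = 740.139764… → ⌈·⌉ = 741
j=6: r + 5k = 919.492705… → ⌈·⌉ = 920
j=7: r + 6k = 1098.845647… → ⌈·⌉ = 1099
j=8: r + 7k = 1278.198588… → ⌈·⌉ = 1279
j=9: r + 8k = 1457.551529… → ⌈·⌉ = 1458
j=10: r + 9k = 1636.904470… → ⌈·⌉ = 1637
j=11: r + 10k = 1816.257411… → ⌈·⌉ = 1817
j=12: r + 11k = 1995.610352… → ⌈·⌉ = 1996
j=13: r + 12k = 2174.963294… → ⌈·⌉ = 2175
j=14: r + 13k = 2354.316235… → ⌈·⌉ = 2355
j=15: r + 14k = 2533.669176… → ⌈·⌉ = 2534
j=16: r + 15k = 2713.022117… → ⌈·⌉ = 2714
j=17: r + 16k = 2892.375058… → ⌈·⌉ = 2893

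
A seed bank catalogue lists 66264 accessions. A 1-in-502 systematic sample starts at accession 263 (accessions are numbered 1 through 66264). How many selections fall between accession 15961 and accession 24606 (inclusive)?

17

k = 502
First selection ≥ 15961: 263 + ⌈(15961−263)/502⌉·502 = 263 + 32×502 = 16327
Last selection ≤ 24606: 263 + ⌊(24606−263)/502⌋·502 = 263 + 48×502 = 24359
Count = 48 − 32 + 1 = 17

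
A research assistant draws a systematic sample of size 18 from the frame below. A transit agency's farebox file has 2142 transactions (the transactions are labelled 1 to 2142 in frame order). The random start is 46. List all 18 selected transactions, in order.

46, 165, 284, 403, 522, 641, 760, 879, 998, 1117, 1236, 1355, 1474, 1593, 1712, 1831, 1950, 2069

k = N/n = 2142/18 = 119
transaction 1: 46
transaction 2: 46 + 119 = 165
transaction 3: 165 + 119 = 284
transaction 4: 284 + 119 = 403
transaction 5: 403 + 119 = 522
transaction 6: 522 + 119 = 641
transaction 7: 641 + 119 = 760
transaction 8: 760 + 119 = 879
transaction 9: 879 + 119 = 998
transaction 10: 998 + 119 = 1117
transaction 11: 1117 + 119 = 1236
transaction 12: 1236 + 119 = 1355
transaction 13: 1355 + 119 = 1474
transaction 14: 1474 + 119 = 1593
transaction 15: 1593 + 119 = 1712
transaction 16: 1712 + 119 = 1831
transaction 17: 1831 + 119 = 1950
transaction 18: 1950 + 119 = 2069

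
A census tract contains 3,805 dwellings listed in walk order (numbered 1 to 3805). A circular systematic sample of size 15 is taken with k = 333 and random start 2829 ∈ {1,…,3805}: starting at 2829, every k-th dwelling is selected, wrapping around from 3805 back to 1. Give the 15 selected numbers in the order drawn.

Selection 1: 2829
Selection 2: 2829 + 333 = 3162
Selection 3: 3162 + 333 = 3495
Selection 4: 3495 + 333 = 3828 → 3828 − 3805 = 23
Selection 5: 23 + 333 = 356
Selection 6: 356 + 333 = 689
Selection 7: 689 + 333 = 1022
Selection 8: 1022 + 333 = 1355
Selection 9: 1355 + 333 = 1688
Selection 10: 1688 + 333 = 2021
Selection 11: 2021 + 333 = 2354
Selection 12: 2354 + 333 = 2687
Selection 13: 2687 + 333 = 3020
Selection 14: 3020 + 333 = 3353
Selection 15: 3353 + 333 = 3686

2829, 3162, 3495, 23, 356, 689, 1022, 1355, 1688, 2021, 2354, 2687, 3020, 3353, 3686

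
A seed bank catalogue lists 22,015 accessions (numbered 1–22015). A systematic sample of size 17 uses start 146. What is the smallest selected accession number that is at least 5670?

6621

k = 22015/17 = 1295
Steps past start: ⌈(5670 − 146)/1295⌉ = ⌈5524/1295⌉ = 5
Selected accession: 146 + 5×1295 = 6621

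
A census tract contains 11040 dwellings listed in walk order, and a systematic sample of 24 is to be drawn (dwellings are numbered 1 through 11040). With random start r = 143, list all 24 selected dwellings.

k = N/n = 11040/24 = 460
dwelling 1: 143
dwelling 2: 143 + 460 = 603
dwelling 3: 603 + 460 = 1063
dwelling 4: 1063 + 460 = 1523
dwelling 5: 1523 + 460 = 1983
dwelling 6: 1983 + 460 = 2443
dwelling 7: 2443 + 460 = 2903
dwelling 8: 2903 + 460 = 3363
dwelling 9: 3363 + 460 = 3823
dwelling 10: 3823 + 460 = 4283
dwelling 11: 4283 + 460 = 4743
dwelling 12: 4743 + 460 = 5203
dwelling 13: 5203 + 460 = 5663
dwelling 14: 5663 + 460 = 6123
dwelling 15: 6123 + 460 = 6583
dwelling 16: 6583 + 460 = 7043
dwelling 17: 7043 + 460 = 7503
dwelling 18: 7503 + 460 = 7963
dwelling 19: 7963 + 460 = 8423
dwelling 20: 8423 + 460 = 8883
dwelling 21: 8883 + 460 = 9343
dwelling 22: 9343 + 460 = 9803
dwelling 23: 9803 + 460 = 10263
dwelling 24: 10263 + 460 = 10723

143, 603, 1063, 1523, 1983, 2443, 2903, 3363, 3823, 4283, 4743, 5203, 5663, 6123, 6583, 7043, 7503, 7963, 8423, 8883, 9343, 9803, 10263, 10723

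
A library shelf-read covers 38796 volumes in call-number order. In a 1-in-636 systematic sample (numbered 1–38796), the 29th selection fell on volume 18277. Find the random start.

k = 636
r = 18277 − (29−1)×636 = 18277 − 17808 = 469

469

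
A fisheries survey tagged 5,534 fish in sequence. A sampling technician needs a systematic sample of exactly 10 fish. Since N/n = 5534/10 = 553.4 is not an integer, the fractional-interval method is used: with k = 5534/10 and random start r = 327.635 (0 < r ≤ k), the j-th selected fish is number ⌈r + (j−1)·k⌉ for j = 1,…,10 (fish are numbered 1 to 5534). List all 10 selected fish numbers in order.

j=1: r + 0k = 327.635 → ⌈·⌉ = 328
j=2: r + 1k = 881.035 → ⌈·⌉ = 882
j=3: r + 2k = 1434.435 → ⌈·⌉ = 1435
j=4: r + 3k = 1987.835 → ⌈·⌉ = 1988
j=5: r + 4k = 2541.235 → ⌈·⌉ = 2542
j=6: r + 5k = 3094.635 → ⌈·⌉ = 3095
j=7: r + 6k = 3648.035 → ⌈·⌉ = 3649
j=8: r + 7k = 4201.435 → ⌈·⌉ = 4202
j=9: r + 8k = 4754.835 → ⌈·⌉ = 4755
j=10: r + 9k = 5308.235 → ⌈·⌉ = 5309

328, 882, 1435, 1988, 2542, 3095, 3649, 4202, 4755, 5309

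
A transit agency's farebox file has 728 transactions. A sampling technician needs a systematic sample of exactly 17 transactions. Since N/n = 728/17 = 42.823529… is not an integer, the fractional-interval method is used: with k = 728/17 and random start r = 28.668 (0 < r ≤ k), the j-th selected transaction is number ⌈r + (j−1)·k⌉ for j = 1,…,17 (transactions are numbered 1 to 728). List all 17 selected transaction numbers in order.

29, 72, 115, 158, 200, 243, 286, 329, 372, 415, 457, 500, 543, 586, 629, 672, 714

j=1: r + 0k = 28.668 → ⌈·⌉ = 29
j=2: r + 1k = 71.491529… → ⌈·⌉ = 72
j=3: r + 2k = 114.315058… → ⌈·⌉ = 115
j=4: r + 3k = 157.138588… → ⌈·⌉ = 158
j=5: r + 4k = 199.962117… → ⌈·⌉ = 200
j=6: r + 5k = 242.785647… → ⌈·⌉ = 243
j=7: r + 6k = 285.609176… → ⌈·⌉ = 286
j=8: r + 7k = 328.432705… → ⌈·⌉ = 329
j=9: r + 8k = 371.256235… → ⌈·⌉ = 372
j=10: r + 9k = 414.079764… → ⌈·⌉ = 415
j=11: r + 10k = 456.903294… → ⌈·⌉ = 457
j=12: r + 11k = 499.726823… → ⌈·⌉ = 500
j=13: r + 12k = 542.550352… → ⌈·⌉ = 543
j=14: r + 13k = 585.373882… → ⌈·⌉ = 586
j=15: r + 14k = 628.197411… → ⌈·⌉ = 629
j=16: r + 15k = 671.020941… → ⌈·⌉ = 672
j=17: r + 16k = 713.844470… → ⌈·⌉ = 714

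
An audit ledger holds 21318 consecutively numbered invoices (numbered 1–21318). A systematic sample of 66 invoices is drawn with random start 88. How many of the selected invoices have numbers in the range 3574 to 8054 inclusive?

14

k = 21318/66 = 323
First selection ≥ 3574: 88 + ⌈(3574−88)/323⌉·323 = 88 + 11×323 = 3641
Last selection ≤ 8054: 88 + ⌊(8054−88)/323⌋·323 = 88 + 24×323 = 7840
Count = 24 − 11 + 1 = 14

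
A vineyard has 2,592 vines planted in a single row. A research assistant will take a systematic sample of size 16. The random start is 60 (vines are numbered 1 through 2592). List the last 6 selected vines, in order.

k = N/n = 2592/16 = 162
11th selection = 60 + 10×162 = 1680
12th: 1680 + 162 = 1842
13th: 1842 + 162 = 2004
14th: 2004 + 162 = 2166
15th: 2166 + 162 = 2328
16th: 2328 + 162 = 2490

1680, 1842, 2004, 2166, 2328, 2490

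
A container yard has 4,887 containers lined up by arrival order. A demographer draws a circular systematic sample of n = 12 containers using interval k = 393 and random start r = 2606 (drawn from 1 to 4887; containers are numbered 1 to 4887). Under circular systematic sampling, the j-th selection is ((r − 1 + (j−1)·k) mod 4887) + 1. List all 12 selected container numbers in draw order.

Selection 1: 2606
Selection 2: 2606 + 393 = 2999
Selection 3: 2999 + 393 = 3392
Selection 4: 3392 + 393 = 3785
Selection 5: 3785 + 393 = 4178
Selection 6: 4178 + 393 = 4571
Selection 7: 4571 + 393 = 4964 → 4964 − 4887 = 77
Selection 8: 77 + 393 = 470
Selection 9: 470 + 393 = 863
Selection 10: 863 + 393 = 1256
Selection 11: 1256 + 393 = 1649
Selection 12: 1649 + 393 = 2042

2606, 2999, 3392, 3785, 4178, 4571, 77, 470, 863, 1256, 1649, 2042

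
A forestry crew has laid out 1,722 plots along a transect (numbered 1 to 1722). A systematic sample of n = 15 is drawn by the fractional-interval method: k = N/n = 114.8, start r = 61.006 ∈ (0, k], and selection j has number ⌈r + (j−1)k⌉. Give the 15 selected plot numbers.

j=1: r + 0k = 61.006 → ⌈·⌉ = 62
j=2: r + 1k = 175.806 → ⌈·⌉ = 176
j=3: r + 2k = 290.606 → ⌈·⌉ = 291
j=4: r + 3k = 405.406 → ⌈·⌉ = 406
j=5: r + 4k = 520.206 → ⌈·⌉ = 521
j=6: r + 5k = 635.006 → ⌈·⌉ = 636
j=7: r + 6k = 749.806 → ⌈·⌉ = 750
j=8: r + 7k = 864.606 → ⌈·⌉ = 865
j=9: r + 8k = 979.406 → ⌈·⌉ = 980
j=10: r + 9k = 1094.206 → ⌈·⌉ = 1095
j=11: r + 10k = 1209.006 → ⌈·⌉ = 1210
j=12: r + 11k = 1323.806 → ⌈·⌉ = 1324
j=13: r + 12k = 1438.606 → ⌈·⌉ = 1439
j=14: r + 13k = 1553.406 → ⌈·⌉ = 1554
j=15: r + 14k = 1668.206 → ⌈·⌉ = 1669

62, 176, 291, 406, 521, 636, 750, 865, 980, 1095, 1210, 1324, 1439, 1554, 1669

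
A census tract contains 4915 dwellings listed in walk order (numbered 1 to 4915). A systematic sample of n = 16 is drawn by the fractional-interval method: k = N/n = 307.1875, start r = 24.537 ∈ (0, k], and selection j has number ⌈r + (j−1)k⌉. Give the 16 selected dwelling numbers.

25, 332, 639, 947, 1254, 1561, 1868, 2175, 2483, 2790, 3097, 3404, 3711, 4018, 4326, 4633

j=1: r + 0k = 24.537 → ⌈·⌉ = 25
j=2: r + 1k = 331.7245 → ⌈·⌉ = 332
j=3: r + 2k = 638.912 → ⌈·⌉ = 639
j=4: r + 3k = 946.0995 → ⌈·⌉ = 947
j=5: r + 4k = 1253.287 → ⌈·⌉ = 1254
j=6: r + 5k = 1560.4745 → ⌈·⌉ = 1561
j=7: r + 6k = 1867.662 → ⌈·⌉ = 1868
j=8: r + 7k = 2174.8495 → ⌈·⌉ = 2175
j=9: r + 8k = 2482.037 → ⌈·⌉ = 2483
j=10: r + 9k = 2789.2245 → ⌈·⌉ = 2790
j=11: r + 10k = 3096.412 → ⌈·⌉ = 3097
j=12: r + 11k = 3403.5995 → ⌈·⌉ = 3404
j=13: r + 12k = 3710.787 → ⌈·⌉ = 3711
j=14: r + 13k = 4017.9745 → ⌈·⌉ = 4018
j=15: r + 14k = 4325.162 → ⌈·⌉ = 4326
j=16: r + 15k = 4632.3495 → ⌈·⌉ = 4633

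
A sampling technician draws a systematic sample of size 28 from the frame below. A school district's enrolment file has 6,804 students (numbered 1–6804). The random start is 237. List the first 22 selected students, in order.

k = N/n = 6804/28 = 243
student 1: 237
student 2: 237 + 243 = 480
student 3: 480 + 243 = 723
student 4: 723 + 243 = 966
student 5: 966 + 243 = 1209
student 6: 1209 + 243 = 1452
student 7: 1452 + 243 = 1695
student 8: 1695 + 243 = 1938
student 9: 1938 + 243 = 2181
student 10: 2181 + 243 = 2424
student 11: 2424 + 243 = 2667
student 12: 2667 + 243 = 2910
student 13: 2910 + 243 = 3153
student 14: 3153 + 243 = 3396
student 15: 3396 + 243 = 3639
student 16: 3639 + 243 = 3882
student 17: 3882 + 243 = 4125
student 18: 4125 + 243 = 4368
student 19: 4368 + 243 = 4611
student 20: 4611 + 243 = 4854
student 21: 4854 + 243 = 5097
student 22: 5097 + 243 = 5340

237, 480, 723, 966, 1209, 1452, 1695, 1938, 2181, 2424, 2667, 2910, 3153, 3396, 3639, 3882, 4125, 4368, 4611, 4854, 5097, 5340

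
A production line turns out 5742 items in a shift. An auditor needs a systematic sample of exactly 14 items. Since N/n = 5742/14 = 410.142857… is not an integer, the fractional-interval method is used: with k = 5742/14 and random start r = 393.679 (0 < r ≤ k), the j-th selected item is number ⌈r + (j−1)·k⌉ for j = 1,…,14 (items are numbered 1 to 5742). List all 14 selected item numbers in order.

j=1: r + 0k = 393.679 → ⌈·⌉ = 394
j=2: r + 1k = 803.821857… → ⌈·⌉ = 804
j=3: r + 2k = 1213.964714… → ⌈·⌉ = 1214
j=4: r + 3k = 1624.107571… → ⌈·⌉ = 1625
j=5: r + 4k = 2034.250428… → ⌈·⌉ = 2035
j=6: r + 5k = 2444.393285… → ⌈·⌉ = 2445
j=7: r + 6k = 2854.536142… → ⌈·⌉ = 2855
j=8: r + 7k = 3264.679 → ⌈·⌉ = 3265
j=9: r + 8k = 3674.821857… → ⌈·⌉ = 3675
j=10: r + 9k = 4084.964714… → ⌈·⌉ = 4085
j=11: r + 10k = 4495.107571… → ⌈·⌉ = 4496
j=12: r + 11k = 4905.250428… → ⌈·⌉ = 4906
j=13: r + 12k = 5315.393285… → ⌈·⌉ = 5316
j=14: r + 13k = 5725.536142… → ⌈·⌉ = 5726

394, 804, 1214, 1625, 2035, 2445, 2855, 3265, 3675, 4085, 4496, 4906, 5316, 5726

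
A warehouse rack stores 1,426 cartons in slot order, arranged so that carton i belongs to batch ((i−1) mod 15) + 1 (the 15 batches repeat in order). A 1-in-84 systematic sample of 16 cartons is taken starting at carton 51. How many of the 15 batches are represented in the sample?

Consecutive selections differ by k = 84, so their batch numbers differ by 84 mod 15 = 9.
gcd(84, 15) = 3, so the sample visits 15/3 = 5 distinct residues mod 15.
Start 51 is batch 6; the batches hit are 3, 6, 9, 12, 15.

5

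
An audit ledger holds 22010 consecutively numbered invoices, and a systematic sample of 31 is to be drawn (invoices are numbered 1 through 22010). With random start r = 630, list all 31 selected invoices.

630, 1340, 2050, 2760, 3470, 4180, 4890, 5600, 6310, 7020, 7730, 8440, 9150, 9860, 10570, 11280, 11990, 12700, 13410, 14120, 14830, 15540, 16250, 16960, 17670, 18380, 19090, 19800, 20510, 21220, 21930

k = N/n = 22010/31 = 710
invoice 1: 630
invoice 2: 630 + 710 = 1340
invoice 3: 1340 + 710 = 2050
invoice 4: 2050 + 710 = 2760
invoice 5: 2760 + 710 = 3470
invoice 6: 3470 + 710 = 4180
invoice 7: 4180 + 710 = 4890
invoice 8: 4890 + 710 = 5600
invoice 9: 5600 + 710 = 6310
invoice 10: 6310 + 710 = 7020
invoice 11: 7020 + 710 = 7730
invoice 12: 7730 + 710 = 8440
invoice 13: 8440 + 710 = 9150
invoice 14: 9150 + 710 = 9860
invoice 15: 9860 + 710 = 10570
invoice 16: 10570 + 710 = 11280
invoice 17: 11280 + 710 = 11990
invoice 18: 11990 + 710 = 12700
invoice 19: 12700 + 710 = 13410
invoice 20: 13410 + 710 = 14120
invoice 21: 14120 + 710 = 14830
invoice 22: 14830 + 710 = 15540
invoice 23: 15540 + 710 = 16250
invoice 24: 16250 + 710 = 16960
invoice 25: 16960 + 710 = 17670
invoice 26: 17670 + 710 = 18380
invoice 27: 18380 + 710 = 19090
invoice 28: 19090 + 710 = 19800
invoice 29: 19800 + 710 = 20510
invoice 30: 20510 + 710 = 21220
invoice 31: 21220 + 710 = 21930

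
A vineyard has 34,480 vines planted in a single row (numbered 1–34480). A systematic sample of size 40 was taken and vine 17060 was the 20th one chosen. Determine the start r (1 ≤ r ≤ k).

k = 34480/40 = 862
r = 17060 − (20−1)×862 = 17060 − 16378 = 682

682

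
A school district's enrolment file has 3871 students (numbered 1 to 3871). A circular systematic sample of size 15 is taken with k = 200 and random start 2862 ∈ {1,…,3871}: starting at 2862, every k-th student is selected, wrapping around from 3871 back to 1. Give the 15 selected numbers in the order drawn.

Selection 1: 2862
Selection 2: 2862 + 200 = 3062
Selection 3: 3062 + 200 = 3262
Selection 4: 3262 + 200 = 3462
Selection 5: 3462 + 200 = 3662
Selection 6: 3662 + 200 = 3862
Selection 7: 3862 + 200 = 4062 → 4062 − 3871 = 191
Selection 8: 191 + 200 = 391
Selection 9: 391 + 200 = 591
Selection 10: 591 + 200 = 791
Selection 11: 791 + 200 = 991
Selection 12: 991 + 200 = 1191
Selection 13: 1191 + 200 = 1391
Selection 14: 1391 + 200 = 1591
Selection 15: 1591 + 200 = 1791

2862, 3062, 3262, 3462, 3662, 3862, 191, 391, 591, 791, 991, 1191, 1391, 1591, 1791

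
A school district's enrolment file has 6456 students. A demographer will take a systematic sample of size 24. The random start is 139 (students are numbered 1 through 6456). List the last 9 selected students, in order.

4174, 4443, 4712, 4981, 5250, 5519, 5788, 6057, 6326

k = N/n = 6456/24 = 269
16th selection = 139 + 15×269 = 4174
17th: 4174 + 269 = 4443
18th: 4443 + 269 = 4712
19th: 4712 + 269 = 4981
20th: 4981 + 269 = 5250
21st: 5250 + 269 = 5519
22nd: 5519 + 269 = 5788
23rd: 5788 + 269 = 6057
24th: 6057 + 269 = 6326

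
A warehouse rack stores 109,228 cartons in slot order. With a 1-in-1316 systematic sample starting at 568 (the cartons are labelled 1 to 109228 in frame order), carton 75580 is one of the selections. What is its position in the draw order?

k = 1316
position = (75580 − 568)/1316 + 1 = 75012/1316 + 1 = 57 + 1 = 58

58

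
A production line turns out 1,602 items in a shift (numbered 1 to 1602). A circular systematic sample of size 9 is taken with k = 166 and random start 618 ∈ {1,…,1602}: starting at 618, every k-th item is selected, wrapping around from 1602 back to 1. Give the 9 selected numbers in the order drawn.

Selection 1: 618
Selection 2: 618 + 166 = 784
Selection 3: 784 + 166 = 950
Selection 4: 950 + 166 = 1116
Selection 5: 1116 + 166 = 1282
Selection 6: 1282 + 166 = 1448
Selection 7: 1448 + 166 = 1614 → 1614 − 1602 = 12
Selection 8: 12 + 166 = 178
Selection 9: 178 + 166 = 344

618, 784, 950, 1116, 1282, 1448, 12, 178, 344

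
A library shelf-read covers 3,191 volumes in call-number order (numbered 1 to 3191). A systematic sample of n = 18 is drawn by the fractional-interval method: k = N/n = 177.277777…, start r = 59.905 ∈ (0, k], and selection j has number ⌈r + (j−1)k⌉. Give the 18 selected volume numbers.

j=1: r + 0k = 59.905 → ⌈·⌉ = 60
j=2: r + 1k = 237.182777… → ⌈·⌉ = 238
j=3: r + 2k = 414.460555… → ⌈·⌉ = 415
j=4: r + 3k = 591.738333… → ⌈·⌉ = 592
j=5: r + 4k = 769.016111… → ⌈·⌉ = 770
j=6: r + 5k = 946.293888… → ⌈·⌉ = 947
j=7: r + 6k = 1123.571666… → ⌈·⌉ = 1124
j=8: r + 7k = 1300.849444… → ⌈·⌉ = 1301
j=9: r + 8k = 1478.127222… → ⌈·⌉ = 1479
j=10: r + 9k = 1655.405 → ⌈·⌉ = 1656
j=11: r + 10k = 1832.682777… → ⌈·⌉ = 1833
j=12: r + 11k = 2009.960555… → ⌈·⌉ = 2010
j=13: r + 12k = 2187.238333… → ⌈·⌉ = 2188
j=14: r + 13k = 2364.516111… → ⌈·⌉ = 2365
j=15: r + 14k = 2541.793888… → ⌈·⌉ = 2542
j=16: r + 15k = 2719.071666… → ⌈·⌉ = 2720
j=17: r + 16k = 2896.349444… → ⌈·⌉ = 2897
j=18: r + 17k = 3073.627222… → ⌈·⌉ = 3074

60, 238, 415, 592, 770, 947, 1124, 1301, 1479, 1656, 1833, 2010, 2188, 2365, 2542, 2720, 2897, 3074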